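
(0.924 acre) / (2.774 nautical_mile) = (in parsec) 2.359e-17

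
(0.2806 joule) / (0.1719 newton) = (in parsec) 5.29e-17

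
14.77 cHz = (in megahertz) 1.477e-07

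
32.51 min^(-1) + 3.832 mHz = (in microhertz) 5.457e+05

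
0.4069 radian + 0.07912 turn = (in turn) 0.1439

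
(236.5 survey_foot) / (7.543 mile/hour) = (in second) 21.38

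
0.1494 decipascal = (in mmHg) 0.0001121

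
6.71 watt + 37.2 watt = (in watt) 43.91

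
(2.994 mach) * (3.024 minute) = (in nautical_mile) 99.88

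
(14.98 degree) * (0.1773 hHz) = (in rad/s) 4.636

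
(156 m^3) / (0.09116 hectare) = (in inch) 6.737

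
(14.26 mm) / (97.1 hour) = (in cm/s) 4.079e-06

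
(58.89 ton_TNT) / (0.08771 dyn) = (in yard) 3.072e+17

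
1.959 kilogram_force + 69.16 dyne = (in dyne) 1.921e+06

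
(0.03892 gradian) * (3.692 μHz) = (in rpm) 2.155e-08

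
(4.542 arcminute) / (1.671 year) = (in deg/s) 1.437e-09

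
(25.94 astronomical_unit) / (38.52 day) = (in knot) 2.267e+06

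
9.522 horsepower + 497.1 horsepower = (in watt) 3.778e+05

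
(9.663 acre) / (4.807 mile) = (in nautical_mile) 0.002729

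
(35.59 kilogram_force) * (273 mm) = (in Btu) 0.09031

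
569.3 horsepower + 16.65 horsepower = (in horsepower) 585.9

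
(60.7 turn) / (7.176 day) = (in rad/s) 0.0006151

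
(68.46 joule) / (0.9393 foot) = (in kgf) 24.38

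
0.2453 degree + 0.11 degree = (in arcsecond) 1279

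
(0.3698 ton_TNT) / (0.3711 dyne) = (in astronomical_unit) 2787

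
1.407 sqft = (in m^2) 0.1307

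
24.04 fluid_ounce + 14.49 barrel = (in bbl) 14.49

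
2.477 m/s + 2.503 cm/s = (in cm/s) 250.2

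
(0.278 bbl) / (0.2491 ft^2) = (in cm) 191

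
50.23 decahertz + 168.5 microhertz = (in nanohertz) 5.023e+11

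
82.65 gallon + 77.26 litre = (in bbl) 2.454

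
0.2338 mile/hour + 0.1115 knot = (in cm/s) 16.19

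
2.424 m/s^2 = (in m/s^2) 2.424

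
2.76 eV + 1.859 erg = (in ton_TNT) 4.443e-17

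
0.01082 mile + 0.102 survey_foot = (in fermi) 1.744e+16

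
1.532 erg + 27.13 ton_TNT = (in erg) 1.135e+18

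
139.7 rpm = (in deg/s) 838.2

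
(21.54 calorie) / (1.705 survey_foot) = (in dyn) 1.734e+07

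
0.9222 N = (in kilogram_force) 0.09404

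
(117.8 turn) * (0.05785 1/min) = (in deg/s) 40.89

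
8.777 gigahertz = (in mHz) 8.777e+12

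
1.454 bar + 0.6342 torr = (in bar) 1.455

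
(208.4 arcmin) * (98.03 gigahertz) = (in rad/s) 5.943e+09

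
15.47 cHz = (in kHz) 0.0001547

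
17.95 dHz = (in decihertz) 17.95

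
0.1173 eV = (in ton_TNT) 4.492e-30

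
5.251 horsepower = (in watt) 3916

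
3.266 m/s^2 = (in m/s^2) 3.266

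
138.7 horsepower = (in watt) 1.034e+05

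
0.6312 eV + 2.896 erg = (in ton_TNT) 6.922e-17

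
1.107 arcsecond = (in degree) 0.0003075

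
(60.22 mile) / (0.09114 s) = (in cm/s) 1.063e+08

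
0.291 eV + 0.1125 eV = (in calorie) 1.545e-20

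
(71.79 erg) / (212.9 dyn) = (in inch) 0.1328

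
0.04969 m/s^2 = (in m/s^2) 0.04969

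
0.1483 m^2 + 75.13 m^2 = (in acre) 0.0186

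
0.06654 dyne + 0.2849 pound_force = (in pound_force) 0.2849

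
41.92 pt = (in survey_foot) 0.04852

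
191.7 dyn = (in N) 0.001917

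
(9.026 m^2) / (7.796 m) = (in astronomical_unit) 7.739e-12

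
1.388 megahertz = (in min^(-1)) 8.328e+07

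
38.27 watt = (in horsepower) 0.05132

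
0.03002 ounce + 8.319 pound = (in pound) 8.321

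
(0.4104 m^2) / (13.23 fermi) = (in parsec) 0.001005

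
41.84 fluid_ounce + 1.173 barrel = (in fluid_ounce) 6348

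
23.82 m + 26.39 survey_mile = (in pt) 1.205e+08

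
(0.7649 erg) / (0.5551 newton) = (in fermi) 1.378e+08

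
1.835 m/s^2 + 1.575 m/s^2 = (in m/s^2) 3.41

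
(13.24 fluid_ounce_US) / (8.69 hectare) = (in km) 4.506e-12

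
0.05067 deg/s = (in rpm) 0.008445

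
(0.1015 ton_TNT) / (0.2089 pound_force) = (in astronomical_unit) 0.003055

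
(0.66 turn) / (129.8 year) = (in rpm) 9.674e-09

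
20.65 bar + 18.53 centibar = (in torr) 1.563e+04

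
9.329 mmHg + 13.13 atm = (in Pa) 1.332e+06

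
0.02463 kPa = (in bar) 0.0002463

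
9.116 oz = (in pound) 0.5697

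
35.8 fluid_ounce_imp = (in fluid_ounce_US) 34.4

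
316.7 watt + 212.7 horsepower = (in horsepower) 213.1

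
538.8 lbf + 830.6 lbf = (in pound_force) 1369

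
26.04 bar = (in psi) 377.7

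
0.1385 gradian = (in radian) 0.002176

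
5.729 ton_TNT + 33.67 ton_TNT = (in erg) 1.648e+18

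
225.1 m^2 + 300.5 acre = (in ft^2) 1.309e+07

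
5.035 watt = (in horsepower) 0.006752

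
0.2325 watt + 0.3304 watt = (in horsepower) 0.0007549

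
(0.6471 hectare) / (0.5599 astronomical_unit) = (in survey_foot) 2.535e-07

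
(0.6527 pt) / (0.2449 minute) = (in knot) 3.046e-05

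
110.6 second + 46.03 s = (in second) 156.6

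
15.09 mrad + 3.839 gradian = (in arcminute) 259.2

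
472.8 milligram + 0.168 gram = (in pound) 0.001413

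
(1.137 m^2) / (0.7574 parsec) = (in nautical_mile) 2.627e-20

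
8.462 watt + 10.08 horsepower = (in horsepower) 10.09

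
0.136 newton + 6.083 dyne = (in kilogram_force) 0.01387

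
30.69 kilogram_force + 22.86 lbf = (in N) 402.7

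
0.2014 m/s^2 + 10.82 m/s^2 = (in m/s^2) 11.02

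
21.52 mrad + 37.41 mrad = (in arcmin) 202.6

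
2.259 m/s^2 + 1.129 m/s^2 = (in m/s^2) 3.388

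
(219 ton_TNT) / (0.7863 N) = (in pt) 3.303e+15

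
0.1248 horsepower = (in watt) 93.06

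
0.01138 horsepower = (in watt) 8.486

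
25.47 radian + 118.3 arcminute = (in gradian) 1624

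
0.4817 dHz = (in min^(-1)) 2.89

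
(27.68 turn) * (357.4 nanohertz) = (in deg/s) 0.003561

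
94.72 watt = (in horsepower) 0.127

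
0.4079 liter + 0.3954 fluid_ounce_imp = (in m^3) 0.0004191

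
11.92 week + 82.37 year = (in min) 4.341e+07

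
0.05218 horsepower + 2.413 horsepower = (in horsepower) 2.465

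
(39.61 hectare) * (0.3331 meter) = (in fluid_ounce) 4.461e+09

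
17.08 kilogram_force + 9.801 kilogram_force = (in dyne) 2.636e+07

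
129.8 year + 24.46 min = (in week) 6768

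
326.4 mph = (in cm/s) 1.459e+04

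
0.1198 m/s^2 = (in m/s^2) 0.1198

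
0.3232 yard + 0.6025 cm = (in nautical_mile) 0.0001628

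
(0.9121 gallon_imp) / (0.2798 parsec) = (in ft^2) 5.17e-18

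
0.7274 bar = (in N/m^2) 7.274e+04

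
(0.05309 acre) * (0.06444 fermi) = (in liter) 1.384e-11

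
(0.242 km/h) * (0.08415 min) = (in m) 0.3394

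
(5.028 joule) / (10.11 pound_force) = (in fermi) 1.118e+14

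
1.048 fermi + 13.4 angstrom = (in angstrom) 13.4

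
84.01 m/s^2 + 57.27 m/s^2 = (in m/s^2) 141.3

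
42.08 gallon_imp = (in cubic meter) 0.1913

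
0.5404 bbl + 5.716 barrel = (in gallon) 262.8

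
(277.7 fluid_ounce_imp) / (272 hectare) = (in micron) 0.002901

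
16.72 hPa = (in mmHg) 12.54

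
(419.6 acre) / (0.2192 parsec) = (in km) 2.511e-13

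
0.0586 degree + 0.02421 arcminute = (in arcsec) 212.4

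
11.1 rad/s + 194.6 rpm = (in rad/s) 31.48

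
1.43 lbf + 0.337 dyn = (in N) 6.361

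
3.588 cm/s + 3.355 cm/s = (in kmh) 0.2499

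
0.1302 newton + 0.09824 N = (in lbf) 0.05136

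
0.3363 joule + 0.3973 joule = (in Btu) 0.0006953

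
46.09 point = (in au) 1.087e-13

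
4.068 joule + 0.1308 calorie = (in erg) 4.615e+07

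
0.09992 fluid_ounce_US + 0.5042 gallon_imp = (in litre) 2.295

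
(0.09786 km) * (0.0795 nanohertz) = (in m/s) 7.78e-09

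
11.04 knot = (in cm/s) 567.9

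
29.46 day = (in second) 2.545e+06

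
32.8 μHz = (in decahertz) 3.28e-06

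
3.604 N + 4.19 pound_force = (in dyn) 2.224e+06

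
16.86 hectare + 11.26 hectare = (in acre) 69.49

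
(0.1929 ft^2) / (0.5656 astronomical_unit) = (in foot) 6.949e-13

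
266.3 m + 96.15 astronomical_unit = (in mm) 1.438e+16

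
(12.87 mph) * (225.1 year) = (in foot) 1.34e+11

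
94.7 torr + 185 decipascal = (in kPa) 12.64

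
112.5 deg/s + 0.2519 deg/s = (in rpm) 18.79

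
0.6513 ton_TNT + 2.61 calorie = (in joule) 2.725e+09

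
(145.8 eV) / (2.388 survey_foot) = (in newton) 3.209e-17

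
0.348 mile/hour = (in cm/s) 15.56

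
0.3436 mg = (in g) 0.0003436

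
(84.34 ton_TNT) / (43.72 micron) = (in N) 8.071e+15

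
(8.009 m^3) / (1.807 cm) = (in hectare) 0.04432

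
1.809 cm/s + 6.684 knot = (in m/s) 3.457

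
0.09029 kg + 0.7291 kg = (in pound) 1.806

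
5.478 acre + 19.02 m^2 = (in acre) 5.483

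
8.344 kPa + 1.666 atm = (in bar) 1.772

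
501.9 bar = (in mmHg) 3.765e+05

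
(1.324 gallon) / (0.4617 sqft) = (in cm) 11.68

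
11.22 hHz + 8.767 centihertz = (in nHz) 1.122e+12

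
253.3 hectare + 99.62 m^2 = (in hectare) 253.3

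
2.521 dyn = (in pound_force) 5.667e-06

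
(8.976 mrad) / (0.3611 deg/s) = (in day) 1.648e-05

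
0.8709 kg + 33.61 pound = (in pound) 35.53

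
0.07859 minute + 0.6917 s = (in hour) 0.001502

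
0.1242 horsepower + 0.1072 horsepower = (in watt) 172.6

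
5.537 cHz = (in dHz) 0.5537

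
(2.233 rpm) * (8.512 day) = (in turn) 2.737e+04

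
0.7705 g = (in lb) 0.001699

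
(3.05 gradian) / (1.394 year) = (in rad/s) 1.09e-09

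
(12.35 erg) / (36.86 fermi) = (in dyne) 3.351e+12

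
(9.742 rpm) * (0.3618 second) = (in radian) 0.3691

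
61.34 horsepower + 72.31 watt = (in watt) 4.581e+04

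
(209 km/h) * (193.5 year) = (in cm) 3.543e+13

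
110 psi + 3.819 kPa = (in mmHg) 5717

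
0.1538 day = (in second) 1.329e+04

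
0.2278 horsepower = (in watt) 169.9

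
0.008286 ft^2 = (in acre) 1.902e-07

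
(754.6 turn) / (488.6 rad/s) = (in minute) 0.1617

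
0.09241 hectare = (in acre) 0.2284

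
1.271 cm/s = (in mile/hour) 0.02843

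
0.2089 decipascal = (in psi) 3.03e-06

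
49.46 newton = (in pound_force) 11.12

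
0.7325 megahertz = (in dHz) 7.325e+06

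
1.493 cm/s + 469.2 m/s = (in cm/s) 4.692e+04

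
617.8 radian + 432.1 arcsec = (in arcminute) 2.124e+06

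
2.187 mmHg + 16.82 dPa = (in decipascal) 2933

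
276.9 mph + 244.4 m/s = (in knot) 715.7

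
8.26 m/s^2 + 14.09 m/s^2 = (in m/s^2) 22.35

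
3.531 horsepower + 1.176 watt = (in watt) 2634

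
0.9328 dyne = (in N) 9.328e-06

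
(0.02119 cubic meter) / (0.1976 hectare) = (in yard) 1.173e-05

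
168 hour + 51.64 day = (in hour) 1407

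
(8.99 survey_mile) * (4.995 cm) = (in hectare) 0.07227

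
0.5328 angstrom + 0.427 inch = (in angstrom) 1.085e+08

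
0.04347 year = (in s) 1.371e+06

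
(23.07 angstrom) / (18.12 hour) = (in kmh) 1.273e-13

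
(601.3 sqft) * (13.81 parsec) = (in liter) 2.38e+22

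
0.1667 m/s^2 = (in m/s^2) 0.1667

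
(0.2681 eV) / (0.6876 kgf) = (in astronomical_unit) 4.258e-32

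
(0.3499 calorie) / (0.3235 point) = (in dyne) 1.283e+09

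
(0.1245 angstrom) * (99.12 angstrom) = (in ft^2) 1.328e-18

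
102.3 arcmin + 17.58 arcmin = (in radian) 0.03487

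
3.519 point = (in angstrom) 1.241e+07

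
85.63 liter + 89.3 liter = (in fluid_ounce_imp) 6157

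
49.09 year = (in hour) 4.3e+05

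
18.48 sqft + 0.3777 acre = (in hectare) 0.153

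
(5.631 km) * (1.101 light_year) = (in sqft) 6.313e+20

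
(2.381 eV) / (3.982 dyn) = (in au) 6.404e-26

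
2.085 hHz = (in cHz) 2.085e+04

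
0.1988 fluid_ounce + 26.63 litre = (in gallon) 7.036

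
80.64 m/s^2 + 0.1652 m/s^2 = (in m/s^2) 80.81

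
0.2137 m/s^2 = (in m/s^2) 0.2137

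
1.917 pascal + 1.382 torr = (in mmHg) 1.396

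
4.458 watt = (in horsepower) 0.005978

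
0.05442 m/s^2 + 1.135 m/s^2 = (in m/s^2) 1.189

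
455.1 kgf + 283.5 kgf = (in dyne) 7.243e+08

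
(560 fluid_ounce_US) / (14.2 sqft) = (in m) 0.01255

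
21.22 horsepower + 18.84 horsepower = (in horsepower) 40.06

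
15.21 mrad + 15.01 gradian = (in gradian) 15.98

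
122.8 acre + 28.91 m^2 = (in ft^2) 5.349e+06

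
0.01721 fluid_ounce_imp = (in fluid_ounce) 0.01653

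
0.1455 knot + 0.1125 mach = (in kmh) 138.2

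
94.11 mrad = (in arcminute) 323.5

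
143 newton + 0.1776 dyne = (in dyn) 1.43e+07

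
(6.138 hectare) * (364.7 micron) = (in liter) 2.239e+04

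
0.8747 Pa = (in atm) 8.633e-06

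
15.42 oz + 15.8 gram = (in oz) 15.98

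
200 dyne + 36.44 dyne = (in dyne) 236.4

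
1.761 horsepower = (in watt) 1313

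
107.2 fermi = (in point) 3.039e-10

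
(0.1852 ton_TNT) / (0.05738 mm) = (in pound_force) 3.036e+12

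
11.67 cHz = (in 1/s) 0.1167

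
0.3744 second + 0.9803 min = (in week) 9.787e-05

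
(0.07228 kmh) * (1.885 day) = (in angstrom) 3.27e+13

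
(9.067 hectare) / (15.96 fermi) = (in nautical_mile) 3.068e+15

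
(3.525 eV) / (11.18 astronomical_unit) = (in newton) 3.377e-31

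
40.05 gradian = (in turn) 0.1001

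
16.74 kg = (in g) 1.674e+04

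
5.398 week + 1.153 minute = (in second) 3.265e+06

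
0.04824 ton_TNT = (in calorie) 4.824e+07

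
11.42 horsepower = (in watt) 8516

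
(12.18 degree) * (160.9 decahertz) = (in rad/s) 342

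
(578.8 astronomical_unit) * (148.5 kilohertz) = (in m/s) 1.286e+19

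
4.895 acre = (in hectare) 1.981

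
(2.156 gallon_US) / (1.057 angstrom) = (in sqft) 8.311e+08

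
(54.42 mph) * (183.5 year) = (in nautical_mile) 7.602e+07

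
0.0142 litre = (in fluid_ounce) 0.4802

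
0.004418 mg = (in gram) 4.418e-06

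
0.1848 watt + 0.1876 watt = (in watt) 0.3724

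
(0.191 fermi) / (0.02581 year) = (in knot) 4.561e-22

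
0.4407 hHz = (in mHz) 4.407e+04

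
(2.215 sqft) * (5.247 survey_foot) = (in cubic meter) 0.3291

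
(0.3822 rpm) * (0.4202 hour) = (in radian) 60.54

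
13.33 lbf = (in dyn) 5.929e+06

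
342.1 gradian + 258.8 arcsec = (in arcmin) 1.848e+04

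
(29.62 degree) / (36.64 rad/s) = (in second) 0.01411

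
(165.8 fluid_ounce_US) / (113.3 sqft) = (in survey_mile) 2.895e-07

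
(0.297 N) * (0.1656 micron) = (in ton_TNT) 1.176e-17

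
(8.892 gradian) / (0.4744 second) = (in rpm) 2.812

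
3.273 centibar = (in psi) 0.4747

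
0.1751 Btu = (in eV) 1.153e+21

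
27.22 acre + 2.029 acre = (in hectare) 11.84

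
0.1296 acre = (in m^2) 524.5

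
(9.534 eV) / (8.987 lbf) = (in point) 1.083e-16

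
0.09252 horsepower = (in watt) 68.99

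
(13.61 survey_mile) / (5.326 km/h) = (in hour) 4.113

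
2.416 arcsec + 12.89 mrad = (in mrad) 12.9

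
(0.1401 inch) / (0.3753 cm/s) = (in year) 3.007e-08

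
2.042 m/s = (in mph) 4.568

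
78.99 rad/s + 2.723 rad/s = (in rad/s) 81.71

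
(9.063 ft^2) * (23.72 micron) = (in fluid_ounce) 0.6753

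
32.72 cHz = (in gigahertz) 3.272e-10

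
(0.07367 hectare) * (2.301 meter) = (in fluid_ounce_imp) 5.966e+07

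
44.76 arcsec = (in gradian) 0.01381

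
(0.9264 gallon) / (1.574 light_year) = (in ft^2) 2.535e-18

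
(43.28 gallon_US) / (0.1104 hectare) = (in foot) 0.0004869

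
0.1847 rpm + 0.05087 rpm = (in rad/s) 0.02467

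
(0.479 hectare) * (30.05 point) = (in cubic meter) 50.78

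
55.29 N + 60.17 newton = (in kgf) 11.77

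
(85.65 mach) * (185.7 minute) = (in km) 3.249e+05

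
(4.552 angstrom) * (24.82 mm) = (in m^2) 1.13e-11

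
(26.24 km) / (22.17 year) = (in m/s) 3.753e-05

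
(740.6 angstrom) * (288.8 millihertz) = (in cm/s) 2.139e-06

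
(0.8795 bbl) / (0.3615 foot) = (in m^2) 1.269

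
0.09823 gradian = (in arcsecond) 318.3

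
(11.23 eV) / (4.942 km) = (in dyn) 3.641e-17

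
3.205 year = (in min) 1.685e+06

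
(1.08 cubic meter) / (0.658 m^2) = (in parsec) 5.319e-17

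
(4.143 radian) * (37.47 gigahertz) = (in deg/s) 8.894e+12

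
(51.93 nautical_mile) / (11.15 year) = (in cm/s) 0.02735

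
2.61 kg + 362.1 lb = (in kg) 166.9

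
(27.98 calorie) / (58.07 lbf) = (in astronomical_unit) 3.03e-12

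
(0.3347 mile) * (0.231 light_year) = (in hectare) 1.177e+14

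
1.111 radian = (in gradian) 70.73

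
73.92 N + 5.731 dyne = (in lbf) 16.62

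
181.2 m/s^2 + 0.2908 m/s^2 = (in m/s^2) 181.5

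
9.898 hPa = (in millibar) 9.898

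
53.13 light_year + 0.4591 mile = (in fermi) 5.026e+32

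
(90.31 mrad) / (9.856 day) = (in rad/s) 1.061e-07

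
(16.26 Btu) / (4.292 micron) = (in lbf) 8.986e+08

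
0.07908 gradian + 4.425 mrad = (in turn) 0.000902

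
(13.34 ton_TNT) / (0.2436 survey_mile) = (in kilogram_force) 1.452e+07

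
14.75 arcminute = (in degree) 0.2458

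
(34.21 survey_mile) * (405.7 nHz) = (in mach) 6.56e-05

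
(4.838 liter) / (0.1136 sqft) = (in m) 0.4584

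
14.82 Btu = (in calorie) 3737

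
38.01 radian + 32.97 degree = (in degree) 2211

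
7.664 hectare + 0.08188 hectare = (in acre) 19.14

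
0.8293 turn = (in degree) 298.5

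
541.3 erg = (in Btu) 5.131e-08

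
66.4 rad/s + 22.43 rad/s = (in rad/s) 88.83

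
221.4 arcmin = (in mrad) 64.4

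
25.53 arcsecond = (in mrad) 0.1238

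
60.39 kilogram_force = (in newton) 592.2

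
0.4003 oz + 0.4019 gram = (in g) 11.75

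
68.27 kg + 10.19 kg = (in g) 7.846e+04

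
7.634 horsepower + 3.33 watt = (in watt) 5696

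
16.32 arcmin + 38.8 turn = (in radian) 243.8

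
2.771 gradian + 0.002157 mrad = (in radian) 0.04353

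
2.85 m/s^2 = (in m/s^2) 2.85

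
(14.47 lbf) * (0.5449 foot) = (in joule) 10.69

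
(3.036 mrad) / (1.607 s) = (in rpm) 0.01804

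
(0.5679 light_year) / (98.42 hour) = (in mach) 4.453e+07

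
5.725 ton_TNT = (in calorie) 5.725e+09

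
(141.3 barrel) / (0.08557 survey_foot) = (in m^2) 861.3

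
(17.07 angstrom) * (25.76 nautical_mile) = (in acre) 2.012e-08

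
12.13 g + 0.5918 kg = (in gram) 603.9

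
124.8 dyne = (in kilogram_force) 0.0001273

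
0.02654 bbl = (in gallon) 1.115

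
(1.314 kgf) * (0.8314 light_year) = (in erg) 1.014e+24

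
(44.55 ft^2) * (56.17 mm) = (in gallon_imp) 51.14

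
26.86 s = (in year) 8.517e-07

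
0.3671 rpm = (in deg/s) 2.203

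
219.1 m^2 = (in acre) 0.05414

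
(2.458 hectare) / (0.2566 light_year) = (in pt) 2.87e-08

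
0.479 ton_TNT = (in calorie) 4.79e+08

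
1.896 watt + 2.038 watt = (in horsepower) 0.005276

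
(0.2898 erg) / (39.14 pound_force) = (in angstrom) 1.665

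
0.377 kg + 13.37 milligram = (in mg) 3.77e+05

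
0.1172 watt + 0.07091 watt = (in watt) 0.1881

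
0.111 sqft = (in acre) 2.548e-06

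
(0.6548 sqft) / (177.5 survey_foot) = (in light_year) 1.189e-19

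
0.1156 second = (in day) 1.338e-06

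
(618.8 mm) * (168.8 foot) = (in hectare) 0.003184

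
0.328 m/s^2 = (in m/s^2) 0.328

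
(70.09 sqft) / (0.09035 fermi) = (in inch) 2.837e+18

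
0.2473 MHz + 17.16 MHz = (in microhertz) 1.741e+13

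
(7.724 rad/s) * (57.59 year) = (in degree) 8.037e+11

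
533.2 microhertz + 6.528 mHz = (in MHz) 7.061e-09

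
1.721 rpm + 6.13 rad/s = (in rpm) 60.26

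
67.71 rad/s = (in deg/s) 3879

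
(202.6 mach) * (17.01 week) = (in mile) 4.41e+08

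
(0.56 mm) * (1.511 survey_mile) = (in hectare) 0.0001362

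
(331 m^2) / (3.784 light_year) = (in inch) 3.64e-13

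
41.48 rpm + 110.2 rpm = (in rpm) 151.7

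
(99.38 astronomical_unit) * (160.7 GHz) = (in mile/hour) 5.344e+24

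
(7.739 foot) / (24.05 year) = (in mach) 9.134e-12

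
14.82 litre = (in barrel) 0.09321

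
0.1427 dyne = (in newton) 1.427e-06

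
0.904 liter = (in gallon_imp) 0.1989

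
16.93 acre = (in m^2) 6.851e+04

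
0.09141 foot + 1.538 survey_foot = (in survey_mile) 0.0003086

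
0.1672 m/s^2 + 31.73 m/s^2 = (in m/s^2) 31.9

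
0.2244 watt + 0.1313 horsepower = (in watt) 98.13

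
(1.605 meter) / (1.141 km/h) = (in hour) 0.001407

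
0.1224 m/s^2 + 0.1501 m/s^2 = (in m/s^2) 0.2725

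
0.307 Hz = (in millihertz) 307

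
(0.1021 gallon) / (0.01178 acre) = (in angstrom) 8.107e+04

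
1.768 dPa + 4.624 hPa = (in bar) 0.004626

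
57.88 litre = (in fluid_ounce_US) 1957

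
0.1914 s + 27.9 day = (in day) 27.9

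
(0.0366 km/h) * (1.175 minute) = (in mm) 716.8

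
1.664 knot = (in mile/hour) 1.915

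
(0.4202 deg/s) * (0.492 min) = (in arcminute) 744.3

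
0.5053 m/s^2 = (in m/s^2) 0.5053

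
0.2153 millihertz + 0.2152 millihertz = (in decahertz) 4.305e-05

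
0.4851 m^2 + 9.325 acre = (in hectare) 3.774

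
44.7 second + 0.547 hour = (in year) 6.386e-05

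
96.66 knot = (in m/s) 49.73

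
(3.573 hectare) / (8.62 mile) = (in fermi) 2.576e+15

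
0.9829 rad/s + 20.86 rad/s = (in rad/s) 21.84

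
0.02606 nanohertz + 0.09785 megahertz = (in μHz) 9.785e+10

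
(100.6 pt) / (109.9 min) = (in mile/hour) 1.204e-05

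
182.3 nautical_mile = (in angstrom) 3.376e+15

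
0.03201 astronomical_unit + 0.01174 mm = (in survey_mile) 2.976e+06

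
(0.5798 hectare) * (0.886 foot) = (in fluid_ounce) 5.294e+07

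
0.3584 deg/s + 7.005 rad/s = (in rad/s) 7.011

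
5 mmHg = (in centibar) 0.6666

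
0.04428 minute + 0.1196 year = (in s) 3.772e+06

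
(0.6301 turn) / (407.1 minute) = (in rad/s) 0.0001621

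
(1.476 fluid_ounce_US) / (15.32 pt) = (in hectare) 8.077e-07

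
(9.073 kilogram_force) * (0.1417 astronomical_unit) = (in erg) 1.886e+19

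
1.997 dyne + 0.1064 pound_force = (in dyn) 4.733e+04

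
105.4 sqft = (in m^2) 9.792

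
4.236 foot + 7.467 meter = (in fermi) 8.758e+15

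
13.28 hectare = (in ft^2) 1.429e+06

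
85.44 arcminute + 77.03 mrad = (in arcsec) 2.101e+04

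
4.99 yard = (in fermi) 4.563e+15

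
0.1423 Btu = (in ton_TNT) 3.588e-08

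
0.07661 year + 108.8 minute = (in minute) 4.038e+04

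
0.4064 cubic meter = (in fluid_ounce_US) 1.374e+04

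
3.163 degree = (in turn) 0.008786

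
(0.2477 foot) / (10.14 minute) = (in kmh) 0.0004467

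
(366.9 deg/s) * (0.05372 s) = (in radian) 0.344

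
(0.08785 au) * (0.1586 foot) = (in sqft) 6.838e+09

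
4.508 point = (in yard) 0.001739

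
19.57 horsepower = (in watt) 1.459e+04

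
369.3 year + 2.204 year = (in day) 1.356e+05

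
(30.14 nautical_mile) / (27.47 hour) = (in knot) 1.097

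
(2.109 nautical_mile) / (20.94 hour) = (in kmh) 0.1865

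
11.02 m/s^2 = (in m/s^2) 11.02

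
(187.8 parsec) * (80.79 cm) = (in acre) 1.157e+15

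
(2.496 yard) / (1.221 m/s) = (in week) 3.091e-06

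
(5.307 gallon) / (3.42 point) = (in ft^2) 179.2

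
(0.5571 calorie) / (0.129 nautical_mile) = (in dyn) 975.7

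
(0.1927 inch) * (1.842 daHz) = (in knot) 0.1753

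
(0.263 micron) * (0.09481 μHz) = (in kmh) 8.977e-14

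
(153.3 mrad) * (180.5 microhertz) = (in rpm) 0.0002642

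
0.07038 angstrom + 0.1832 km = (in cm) 1.832e+04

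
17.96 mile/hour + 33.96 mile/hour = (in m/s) 23.21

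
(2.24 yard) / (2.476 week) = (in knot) 2.659e-06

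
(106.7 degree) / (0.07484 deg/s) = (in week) 0.002357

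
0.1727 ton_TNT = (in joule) 7.226e+08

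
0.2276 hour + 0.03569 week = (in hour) 6.224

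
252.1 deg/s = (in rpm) 42.02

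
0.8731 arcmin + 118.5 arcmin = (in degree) 1.99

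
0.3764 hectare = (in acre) 0.9301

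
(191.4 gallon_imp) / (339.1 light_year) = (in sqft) 2.919e-18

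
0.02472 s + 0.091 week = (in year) 0.001745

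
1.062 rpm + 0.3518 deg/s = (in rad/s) 0.1174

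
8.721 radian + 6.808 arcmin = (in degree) 499.8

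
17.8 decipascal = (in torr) 0.01335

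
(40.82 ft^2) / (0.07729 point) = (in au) 9.297e-07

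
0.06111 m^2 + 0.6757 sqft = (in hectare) 1.239e-05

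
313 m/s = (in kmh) 1127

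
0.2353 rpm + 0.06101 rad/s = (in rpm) 0.8179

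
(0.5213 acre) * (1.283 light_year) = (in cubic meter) 2.561e+19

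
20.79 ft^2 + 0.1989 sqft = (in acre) 0.0004818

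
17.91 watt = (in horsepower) 0.02402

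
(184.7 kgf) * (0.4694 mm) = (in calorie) 0.2032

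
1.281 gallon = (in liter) 4.849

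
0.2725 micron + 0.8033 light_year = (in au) 5.08e+04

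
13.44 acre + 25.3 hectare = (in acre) 75.96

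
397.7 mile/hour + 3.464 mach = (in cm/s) 1.357e+05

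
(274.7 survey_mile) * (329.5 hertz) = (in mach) 4.278e+05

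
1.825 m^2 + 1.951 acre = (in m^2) 7897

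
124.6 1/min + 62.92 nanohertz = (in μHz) 2.077e+06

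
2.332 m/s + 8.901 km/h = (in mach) 0.01411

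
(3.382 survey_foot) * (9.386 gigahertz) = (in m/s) 9.675e+09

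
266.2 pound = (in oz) 4259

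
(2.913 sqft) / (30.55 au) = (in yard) 6.476e-14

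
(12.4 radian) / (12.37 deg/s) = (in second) 57.43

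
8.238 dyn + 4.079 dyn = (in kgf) 1.256e-05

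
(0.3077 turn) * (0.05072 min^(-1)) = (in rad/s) 0.001634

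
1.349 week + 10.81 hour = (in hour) 237.4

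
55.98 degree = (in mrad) 977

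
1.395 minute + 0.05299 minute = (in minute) 1.448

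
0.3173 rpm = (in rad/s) 0.03323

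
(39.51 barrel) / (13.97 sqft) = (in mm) 4840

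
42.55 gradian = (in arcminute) 2298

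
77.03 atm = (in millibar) 7.805e+04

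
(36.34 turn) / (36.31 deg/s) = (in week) 0.0005957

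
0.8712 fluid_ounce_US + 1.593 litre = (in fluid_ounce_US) 54.74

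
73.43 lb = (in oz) 1175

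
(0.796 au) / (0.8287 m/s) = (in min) 2.395e+09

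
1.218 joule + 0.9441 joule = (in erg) 2.162e+07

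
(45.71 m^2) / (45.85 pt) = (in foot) 9272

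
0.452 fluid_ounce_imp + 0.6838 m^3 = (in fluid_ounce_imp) 2.407e+04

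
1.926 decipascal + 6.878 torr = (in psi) 0.133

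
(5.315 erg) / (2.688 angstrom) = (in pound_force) 444.5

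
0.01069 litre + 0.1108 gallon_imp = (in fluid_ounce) 17.39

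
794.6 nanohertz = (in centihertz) 7.946e-05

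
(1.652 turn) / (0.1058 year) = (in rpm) 2.971e-05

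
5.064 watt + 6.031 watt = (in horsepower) 0.01488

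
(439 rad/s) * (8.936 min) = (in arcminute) 8.092e+08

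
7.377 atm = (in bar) 7.475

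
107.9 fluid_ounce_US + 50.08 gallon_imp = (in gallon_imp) 50.78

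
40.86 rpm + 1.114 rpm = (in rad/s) 4.396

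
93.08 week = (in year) 1.785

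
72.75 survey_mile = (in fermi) 1.171e+20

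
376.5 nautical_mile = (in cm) 6.973e+07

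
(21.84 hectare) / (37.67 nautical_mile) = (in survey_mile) 0.001945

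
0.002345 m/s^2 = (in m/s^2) 0.002345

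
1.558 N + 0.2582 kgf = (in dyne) 4.09e+05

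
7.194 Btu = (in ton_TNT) 1.814e-06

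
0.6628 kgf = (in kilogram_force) 0.6628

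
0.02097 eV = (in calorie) 8.03e-22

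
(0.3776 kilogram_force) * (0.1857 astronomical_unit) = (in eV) 6.421e+29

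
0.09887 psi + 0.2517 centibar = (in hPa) 9.334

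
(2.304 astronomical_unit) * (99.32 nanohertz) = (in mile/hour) 7.658e+04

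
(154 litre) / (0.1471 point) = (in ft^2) 3.194e+04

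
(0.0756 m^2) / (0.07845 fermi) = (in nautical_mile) 5.203e+11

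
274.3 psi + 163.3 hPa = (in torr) 1.431e+04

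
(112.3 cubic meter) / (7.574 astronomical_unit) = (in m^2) 9.911e-11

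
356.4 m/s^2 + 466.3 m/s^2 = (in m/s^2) 822.7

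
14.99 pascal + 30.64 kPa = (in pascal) 3.065e+04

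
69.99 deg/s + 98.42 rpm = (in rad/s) 11.53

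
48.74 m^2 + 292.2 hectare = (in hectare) 292.2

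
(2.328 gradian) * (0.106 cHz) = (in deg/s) 0.002221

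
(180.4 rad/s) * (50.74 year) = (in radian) 2.887e+11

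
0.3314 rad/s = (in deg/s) 18.99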